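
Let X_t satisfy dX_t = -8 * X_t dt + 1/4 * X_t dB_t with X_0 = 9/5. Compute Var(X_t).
Var(X_t) = (81*exp(t/16) - 81)*exp(-16*t)/25

For GBM dX = mu X dt + sigma X dB with X_0 = x_0, apply Itô to Y = log X: dY = (mu - sigma^2/2) dt + sigma dB, so Y_t = log(x_0) + (mu - sigma^2/2) t + sigma B_t and hence X_t = x_0 * exp((mu - sigma^2/2) t + sigma B_t).
With mu = -8, sigma = 1/4, x_0 = 9/5, this gives:
  X_t = 9/5 * exp((-257/32) * t + (1/4) * B_t).
Since sigma*B_t ~ Normal(0, sigma^2 t), E[exp(sigma*B_t)] = exp(sigma^2 t / 2); so E[X_t] = x_0 * exp((mu - sigma^2/2) t) * exp(sigma^2 t / 2) = x_0 * exp(mu t) = 9*exp(-8*t)/5.
Var(X_t) = E[X_t^2] - (E[X_t])^2 = x_0^2 * exp(2 mu t) * (exp(sigma^2 t) - 1) = (81*exp(t/16) - 81)*exp(-16*t)/25.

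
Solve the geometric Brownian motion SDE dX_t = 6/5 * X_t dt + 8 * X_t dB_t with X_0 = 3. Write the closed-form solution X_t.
X_t = 3 * exp((-154/5) * t + (8) * B_t)

For GBM dX = mu X dt + sigma X dB with X_0 = x_0, apply Itô to Y = log X: dY = (mu - sigma^2/2) dt + sigma dB, so Y_t = log(x_0) + (mu - sigma^2/2) t + sigma B_t and hence X_t = x_0 * exp((mu - sigma^2/2) t + sigma B_t).
With mu = 6/5, sigma = 8, x_0 = 3, this gives:
  X_t = 3 * exp((-154/5) * t + (8) * B_t).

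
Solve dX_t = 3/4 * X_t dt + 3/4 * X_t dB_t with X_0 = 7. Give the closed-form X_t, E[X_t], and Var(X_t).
X_t = 7 * exp((15/32) t + (3/4) B_t); E[X_t] = 7*exp(3*t/4); Var(X_t) = 49*(exp(9*t/16) - 1)*exp(3*t/2)

For GBM dX = mu X dt + sigma X dB with X_0 = x_0, apply Itô to Y = log X: dY = (mu - sigma^2/2) dt + sigma dB, so Y_t = log(x_0) + (mu - sigma^2/2) t + sigma B_t and hence X_t = x_0 * exp((mu - sigma^2/2) t + sigma B_t).
With mu = 3/4, sigma = 3/4, x_0 = 7, this gives:
  X_t = 7 * exp((15/32) * t + (3/4) * B_t).
Since sigma*B_t ~ Normal(0, sigma^2 t), E[exp(sigma*B_t)] = exp(sigma^2 t / 2); so E[X_t] = x_0 * exp((mu - sigma^2/2) t) * exp(sigma^2 t / 2) = x_0 * exp(mu t) = 7*exp(3*t/4).
Var(X_t) = E[X_t^2] - (E[X_t])^2 = x_0^2 * exp(2 mu t) * (exp(sigma^2 t) - 1) = 49*(exp(9*t/16) - 1)*exp(3*t/2).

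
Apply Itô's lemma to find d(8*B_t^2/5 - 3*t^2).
d(8*B_t^2/5 - 3*t^2) = (8/5 - 6*t) dt + (16*B_t/5) dB_t

Itô's formula for f(t, x): d f(t, B_t) = (f_t + (1/2) f_xx) dt + f_x dB_t. Compute partials of f(t, x) = -3*t^2 + 8*x^2/5:
  f_t(t,x)  = -6*t
  f_x(t,x)  = 16*x/5
  f_xx(t,x) = 16/5
Assemble drift = f_t + (1/2) f_xx = 8/5 - 6*t and diffusion = f_x = 16*x/5. Substituting x = B_t:
  d(8*B_t^2/5 - 3*t^2) = (8/5 - 6*t) dt + (16*B_t/5) dB_t.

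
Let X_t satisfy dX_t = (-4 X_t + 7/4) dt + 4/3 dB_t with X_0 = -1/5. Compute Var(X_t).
Var(X_t) = 2/9 - 2*exp(-8*t)/9

The variance V(t) = Var(X_t) satisfies V'(t) = 2 a V(t) + c^2 with V(0) = 0 (drift coefficient is linear in X, diffusion is constant). With a = -4, c = 4/3, the solution is
  V(t) = (c^2 / (2 a)) * (exp(2 a t) - 1)
       = ((4/3)^2 / (2*(-4))) * (exp((-8) t) - 1)
       = 2/9 - 2*exp(-8*t)/9.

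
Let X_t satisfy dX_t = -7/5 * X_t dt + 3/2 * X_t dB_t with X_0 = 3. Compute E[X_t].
E[X_t] = 3*exp(-7*t/5)

For GBM dX = mu X dt + sigma X dB with X_0 = x_0, apply Itô to Y = log X: dY = (mu - sigma^2/2) dt + sigma dB, so Y_t = log(x_0) + (mu - sigma^2/2) t + sigma B_t and hence X_t = x_0 * exp((mu - sigma^2/2) t + sigma B_t).
With mu = -7/5, sigma = 3/2, x_0 = 3, this gives:
  X_t = 3 * exp((-101/40) * t + (3/2) * B_t).
Since sigma*B_t ~ Normal(0, sigma^2 t), E[exp(sigma*B_t)] = exp(sigma^2 t / 2); so E[X_t] = x_0 * exp((mu - sigma^2/2) t) * exp(sigma^2 t / 2) = x_0 * exp(mu t) = 3*exp(-7*t/5).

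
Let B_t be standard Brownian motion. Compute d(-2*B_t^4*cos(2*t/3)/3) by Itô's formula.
d(-2*B_t^4*cos(2*t/3)/3) = (4*B_t^2*(B_t^2*sin(2*t/3) - 9*cos(2*t/3))/9) dt + (-8*B_t^3*cos(2*t/3)/3) dB_t

Itô's formula for f(t, x): d f(t, B_t) = (f_t + (1/2) f_xx) dt + f_x dB_t. Compute partials of f(t, x) = -2*x^4*cos(2*t/3)/3:
  f_t(t,x)  = 4*x^4*sin(2*t/3)/9
  f_x(t,x)  = -8*x^3*cos(2*t/3)/3
  f_xx(t,x) = -8*x^2*cos(2*t/3)
Assemble drift = f_t + (1/2) f_xx = 4*x^2*(x^2*sin(2*t/3) - 9*cos(2*t/3))/9 and diffusion = f_x = -8*x^3*cos(2*t/3)/3. Substituting x = B_t:
  d(-2*B_t^4*cos(2*t/3)/3) = (4*B_t^2*(B_t^2*sin(2*t/3) - 9*cos(2*t/3))/9) dt + (-8*B_t^3*cos(2*t/3)/3) dB_t.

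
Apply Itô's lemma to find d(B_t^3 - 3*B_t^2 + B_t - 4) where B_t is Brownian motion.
d(B_t^3 - 3*B_t^2 + B_t - 4) = (3*B_t - 3) dt + (3*B_t^2 - 6*B_t + 1) dB_t

Itô's formula for f(B_t) gives d f(B_t) = f'(B_t) dB_t + (1/2) f''(B_t) dt. Compute derivatives of f(x) = x^3 - 3*x^2 + x - 4:
  f'(x)  = 3*x^2 - 6*x + 1
  f''(x) = 6*x - 6
Substitute x = B_t and multiply the f'' term by 1/2:
  drift     = (1/2) * (6*x - 6) evaluated at B_t = 3*B_t - 3
  diffusion = (3*x^2 - 6*x + 1) evaluated at B_t = 3*B_t^2 - 6*B_t + 1
Therefore d(B_t^3 - 3*B_t^2 + B_t - 4) = (3*B_t - 3) dt + (3*B_t^2 - 6*B_t + 1) dB_t.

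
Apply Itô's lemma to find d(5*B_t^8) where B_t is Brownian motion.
d(5*B_t^8) = (140*B_t^6) dt + (40*B_t^7) dB_t

Itô's formula for f(B_t) gives d f(B_t) = f'(B_t) dB_t + (1/2) f''(B_t) dt. Compute derivatives of f(x) = 5*x^8:
  f'(x)  = 40*x^7
  f''(x) = 280*x^6
Substitute x = B_t and multiply the f'' term by 1/2:
  drift     = (1/2) * (280*x^6) evaluated at B_t = 140*B_t^6
  diffusion = (40*x^7) evaluated at B_t = 40*B_t^7
Therefore d(5*B_t^8) = (140*B_t^6) dt + (40*B_t^7) dB_t.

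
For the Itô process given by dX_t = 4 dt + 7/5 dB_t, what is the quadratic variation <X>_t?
<X>_t = 49*t/25

For an Itô process dX_t = a(t) dt + b(t) dB_t, the quadratic variation is <X>_t = int_0^t b(s)^2 ds (the drift term does not contribute). Here b(s) = 7/5, so
  b(s)^2 = 49/25.
Integrating from 0 to t:
  <X>_t = int_0^t (49/25) ds = 49*t/25.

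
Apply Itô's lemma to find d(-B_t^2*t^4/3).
d(-B_t^2*t^4/3) = (t^3*(-4*B_t^2 - t)/3) dt + (-2*B_t*t^4/3) dB_t

Itô's formula for f(t, x): d f(t, B_t) = (f_t + (1/2) f_xx) dt + f_x dB_t. Compute partials of f(t, x) = -t^4*x^2/3:
  f_t(t,x)  = -4*t^3*x^2/3
  f_x(t,x)  = -2*t^4*x/3
  f_xx(t,x) = -2*t^4/3
Assemble drift = f_t + (1/2) f_xx = t^3*(-t - 4*x^2)/3 and diffusion = f_x = -2*t^4*x/3. Substituting x = B_t:
  d(-B_t^2*t^4/3) = (t^3*(-4*B_t^2 - t)/3) dt + (-2*B_t*t^4/3) dB_t.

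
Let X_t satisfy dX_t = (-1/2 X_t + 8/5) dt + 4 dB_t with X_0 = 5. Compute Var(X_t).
Var(X_t) = 16 - 16*exp(-t)

The variance V(t) = Var(X_t) satisfies V'(t) = 2 a V(t) + c^2 with V(0) = 0 (drift coefficient is linear in X, diffusion is constant). With a = -1/2, c = 4, the solution is
  V(t) = (c^2 / (2 a)) * (exp(2 a t) - 1)
       = (4^2 / (2*(-1/2))) * (exp((-1) t) - 1)
       = 16 - 16*exp(-t).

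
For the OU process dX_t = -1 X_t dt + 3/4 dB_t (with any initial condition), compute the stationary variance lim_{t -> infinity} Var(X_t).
lim Var(X_t) = 9/32

The OU SDE dX = -theta X dt + sigma dB admits the integrating factor exp(theta t): d(exp(theta t) X_t) = sigma exp(theta t) dB_t. Integrating from 0 to t gives X_t = x_0 * exp(-theta t) + sigma * int_0^t exp(-theta (t-s)) dB_s for any initial x_0. The Itô integral has variance (by the Itô isometry) sigma^2 * int_0^t exp(-2 theta (t - s)) ds = sigma^2 * (1 - exp(-2 theta t)) / (2 theta), independent of x_0.
With theta = 1, sigma = 3/4:
  Var(X_t) = (3/4)^2 * (1 - exp(-2*1 t)) / (2 * 1) = 9/32 - 9*exp(-2*t)/32.
As t -> infinity, exp(-2*1 t) -> 0, so the stationary variance is sigma^2 / (2 theta) = 9/32.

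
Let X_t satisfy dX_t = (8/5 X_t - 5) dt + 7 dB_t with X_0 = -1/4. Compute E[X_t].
E[X_t] = 25/8 - 27*exp(8*t/5)/8

Taking expectations and using E[dB_t] = 0, the mean m(t) = E[X_t] satisfies the ODE m'(t) = a m(t) + b with m(0) = x_0. With a = 8/5, b = -5, x_0 = -1/4, the solution is
  m(t) = x_0 * exp(a t) + (b/a) * (exp(a t) - 1)
       = (-1/4) * exp((8/5) t) + ((-5)/(8/5)) * (exp((8/5) t) - 1)
       = 25/8 - 27*exp(8*t/5)/8.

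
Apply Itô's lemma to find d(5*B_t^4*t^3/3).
d(5*B_t^4*t^3/3) = (5*B_t^2*t^2*(B_t^2 + 2*t)) dt + (20*B_t^3*t^3/3) dB_t

Itô's formula for f(t, x): d f(t, B_t) = (f_t + (1/2) f_xx) dt + f_x dB_t. Compute partials of f(t, x) = 5*t^3*x^4/3:
  f_t(t,x)  = 5*t^2*x^4
  f_x(t,x)  = 20*t^3*x^3/3
  f_xx(t,x) = 20*t^3*x^2
Assemble drift = f_t + (1/2) f_xx = 5*t^2*x^2*(2*t + x^2) and diffusion = f_x = 20*t^3*x^3/3. Substituting x = B_t:
  d(5*B_t^4*t^3/3) = (5*B_t^2*t^2*(B_t^2 + 2*t)) dt + (20*B_t^3*t^3/3) dB_t.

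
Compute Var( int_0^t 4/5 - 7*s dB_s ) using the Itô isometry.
Var = t*(1225*t^2 - 420*t + 48)/75

The Itô integral of a deterministic integrand f(s) has mean 0 because each increment f(s) * (B_{s+ds} - B_s) has mean 0. By the Itô isometry:
  Var( int_0^t f(s) dB_s ) = E[ (int_0^t f(s) dB_s)^2 ] = int_0^t f(s)^2 ds.
Here f(s) = 4/5 - 7*s, so f(s)^2 = (35*s - 4)^2/25. Integrate:
  int_0^t ((35*s - 4)^2/25) ds = t*(1225*t^2 - 420*t + 48)/75.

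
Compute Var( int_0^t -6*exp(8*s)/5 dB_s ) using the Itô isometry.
Var = 9*exp(16*t)/100 - 9/100

The Itô integral of a deterministic integrand f(s) has mean 0 because each increment f(s) * (B_{s+ds} - B_s) has mean 0. By the Itô isometry:
  Var( int_0^t f(s) dB_s ) = E[ (int_0^t f(s) dB_s)^2 ] = int_0^t f(s)^2 ds.
Here f(s) = -6*exp(8*s)/5, so f(s)^2 = 36*exp(16*s)/25. Integrate:
  int_0^t (36*exp(16*s)/25) ds = 9*exp(16*t)/100 - 9/100.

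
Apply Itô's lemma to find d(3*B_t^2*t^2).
d(3*B_t^2*t^2) = (3*t*(2*B_t^2 + t)) dt + (6*B_t*t^2) dB_t

Itô's formula for f(t, x): d f(t, B_t) = (f_t + (1/2) f_xx) dt + f_x dB_t. Compute partials of f(t, x) = 3*t^2*x^2:
  f_t(t,x)  = 6*t*x^2
  f_x(t,x)  = 6*t^2*x
  f_xx(t,x) = 6*t^2
Assemble drift = f_t + (1/2) f_xx = 3*t*(t + 2*x^2) and diffusion = f_x = 6*t^2*x. Substituting x = B_t:
  d(3*B_t^2*t^2) = (3*t*(2*B_t^2 + t)) dt + (6*B_t*t^2) dB_t.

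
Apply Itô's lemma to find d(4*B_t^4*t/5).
d(4*B_t^4*t/5) = (4*B_t^2*(B_t^2 + 6*t)/5) dt + (16*B_t^3*t/5) dB_t

Itô's formula for f(t, x): d f(t, B_t) = (f_t + (1/2) f_xx) dt + f_x dB_t. Compute partials of f(t, x) = 4*t*x^4/5:
  f_t(t,x)  = 4*x^4/5
  f_x(t,x)  = 16*t*x^3/5
  f_xx(t,x) = 48*t*x^2/5
Assemble drift = f_t + (1/2) f_xx = 4*x^2*(6*t + x^2)/5 and diffusion = f_x = 16*t*x^3/5. Substituting x = B_t:
  d(4*B_t^4*t/5) = (4*B_t^2*(B_t^2 + 6*t)/5) dt + (16*B_t^3*t/5) dB_t.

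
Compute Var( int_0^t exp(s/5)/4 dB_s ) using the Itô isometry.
Var = 5*exp(2*t/5)/32 - 5/32

The Itô integral of a deterministic integrand f(s) has mean 0 because each increment f(s) * (B_{s+ds} - B_s) has mean 0. By the Itô isometry:
  Var( int_0^t f(s) dB_s ) = E[ (int_0^t f(s) dB_s)^2 ] = int_0^t f(s)^2 ds.
Here f(s) = exp(s/5)/4, so f(s)^2 = exp(2*s/5)/16. Integrate:
  int_0^t (exp(2*s/5)/16) ds = 5*exp(2*t/5)/32 - 5/32.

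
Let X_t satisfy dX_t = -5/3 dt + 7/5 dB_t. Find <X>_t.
<X>_t = 49*t/25

For an Itô process dX_t = a(t) dt + b(t) dB_t, the quadratic variation is <X>_t = int_0^t b(s)^2 ds (the drift term does not contribute). Here b(s) = 7/5, so
  b(s)^2 = 49/25.
Integrating from 0 to t:
  <X>_t = int_0^t (49/25) ds = 49*t/25.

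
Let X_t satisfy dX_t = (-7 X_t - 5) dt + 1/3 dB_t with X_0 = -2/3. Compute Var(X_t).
Var(X_t) = 1/126 - exp(-14*t)/126

The variance V(t) = Var(X_t) satisfies V'(t) = 2 a V(t) + c^2 with V(0) = 0 (drift coefficient is linear in X, diffusion is constant). With a = -7, c = 1/3, the solution is
  V(t) = (c^2 / (2 a)) * (exp(2 a t) - 1)
       = ((1/3)^2 / (2*(-7))) * (exp((-14) t) - 1)
       = 1/126 - exp(-14*t)/126.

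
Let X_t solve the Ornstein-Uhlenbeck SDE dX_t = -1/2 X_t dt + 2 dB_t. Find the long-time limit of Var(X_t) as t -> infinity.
lim Var(X_t) = 4

The OU SDE dX = -theta X dt + sigma dB admits the integrating factor exp(theta t): d(exp(theta t) X_t) = sigma exp(theta t) dB_t. Integrating from 0 to t gives X_t = x_0 * exp(-theta t) + sigma * int_0^t exp(-theta (t-s)) dB_s for any initial x_0. The Itô integral has variance (by the Itô isometry) sigma^2 * int_0^t exp(-2 theta (t - s)) ds = sigma^2 * (1 - exp(-2 theta t)) / (2 theta), independent of x_0.
With theta = 1/2, sigma = 2:
  Var(X_t) = (2)^2 * (1 - exp(-2*1/2 t)) / (2 * 1/2) = 4 - 4*exp(-t).
As t -> infinity, exp(-2*1/2 t) -> 0, so the stationary variance is sigma^2 / (2 theta) = 4.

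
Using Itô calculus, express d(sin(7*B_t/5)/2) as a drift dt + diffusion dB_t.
d(sin(7*B_t/5)/2) = (-49*sin(7*B_t/5)/100) dt + (7*cos(7*B_t/5)/10) dB_t

Itô's formula for f(B_t) gives d f(B_t) = f'(B_t) dB_t + (1/2) f''(B_t) dt. Compute derivatives of f(x) = sin(7*x/5)/2:
  f'(x)  = 7*cos(7*x/5)/10
  f''(x) = -49*sin(7*x/5)/50
Substitute x = B_t and multiply the f'' term by 1/2:
  drift     = (1/2) * (-49*sin(7*x/5)/50) evaluated at B_t = -49*sin(7*B_t/5)/100
  diffusion = (7*cos(7*x/5)/10) evaluated at B_t = 7*cos(7*B_t/5)/10
Therefore d(sin(7*B_t/5)/2) = (-49*sin(7*B_t/5)/100) dt + (7*cos(7*B_t/5)/10) dB_t.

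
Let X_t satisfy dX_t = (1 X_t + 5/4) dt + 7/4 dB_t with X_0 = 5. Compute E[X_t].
E[X_t] = 25*exp(t)/4 - 5/4

Taking expectations and using E[dB_t] = 0, the mean m(t) = E[X_t] satisfies the ODE m'(t) = a m(t) + b with m(0) = x_0. With a = 1, b = 5/4, x_0 = 5, the solution is
  m(t) = x_0 * exp(a t) + (b/a) * (exp(a t) - 1)
       = 5 * exp(1 t) + ((5/4)/1) * (exp(1 t) - 1)
       = 25*exp(t)/4 - 5/4.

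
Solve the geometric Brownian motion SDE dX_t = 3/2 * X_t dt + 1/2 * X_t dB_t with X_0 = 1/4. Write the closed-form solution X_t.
X_t = 1/4 * exp((11/8) * t + (1/2) * B_t)

For GBM dX = mu X dt + sigma X dB with X_0 = x_0, apply Itô to Y = log X: dY = (mu - sigma^2/2) dt + sigma dB, so Y_t = log(x_0) + (mu - sigma^2/2) t + sigma B_t and hence X_t = x_0 * exp((mu - sigma^2/2) t + sigma B_t).
With mu = 3/2, sigma = 1/2, x_0 = 1/4, this gives:
  X_t = 1/4 * exp((11/8) * t + (1/2) * B_t).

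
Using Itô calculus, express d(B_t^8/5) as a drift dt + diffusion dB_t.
d(B_t^8/5) = (28*B_t^6/5) dt + (8*B_t^7/5) dB_t

Itô's formula for f(B_t) gives d f(B_t) = f'(B_t) dB_t + (1/2) f''(B_t) dt. Compute derivatives of f(x) = x^8/5:
  f'(x)  = 8*x^7/5
  f''(x) = 56*x^6/5
Substitute x = B_t and multiply the f'' term by 1/2:
  drift     = (1/2) * (56*x^6/5) evaluated at B_t = 28*B_t^6/5
  diffusion = (8*x^7/5) evaluated at B_t = 8*B_t^7/5
Therefore d(B_t^8/5) = (28*B_t^6/5) dt + (8*B_t^7/5) dB_t.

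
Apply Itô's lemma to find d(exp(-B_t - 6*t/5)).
d(exp(-B_t - 6*t/5)) = (-7*exp(-B_t - 6*t/5)/10) dt + (-exp(-B_t - 6*t/5)) dB_t

Itô's formula for f(t, x): d f(t, B_t) = (f_t + (1/2) f_xx) dt + f_x dB_t. Compute partials of f(t, x) = exp(-6*t/5 - x):
  f_t(t,x)  = -6*exp(-6*t/5 - x)/5
  f_x(t,x)  = -exp(-6*t/5 - x)
  f_xx(t,x) = exp(-6*t/5 - x)
Assemble drift = f_t + (1/2) f_xx = -7*exp(-6*t/5 - x)/10 and diffusion = f_x = -exp(-6*t/5 - x). Substituting x = B_t:
  d(exp(-B_t - 6*t/5)) = (-7*exp(-B_t - 6*t/5)/10) dt + (-exp(-B_t - 6*t/5)) dB_t.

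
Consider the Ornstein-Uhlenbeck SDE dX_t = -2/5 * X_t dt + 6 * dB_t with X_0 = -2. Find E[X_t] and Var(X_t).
E[X_t] = -2*exp(-2*t/5); Var(X_t) = 45 - 45*exp(-4*t/5)

The OU SDE dX = -theta X dt + sigma dB admits the integrating factor exp(theta t): d(exp(theta t) X_t) = sigma exp(theta t) dB_t. Integrating from 0 to t:
  X_t = x_0 * exp(-theta t) + sigma * int_0^t exp(-theta (t-s)) dB_s.
The Itô integral has mean 0 and (by the Itô isometry) variance sigma^2 * int_0^t exp(-2 theta (t - s)) ds = sigma^2 * (1 - exp(-2 theta t)) / (2 theta).
With theta = 2/5, sigma = 6, x_0 = -2:
  E[X_t] = -2 * exp(-2/5 t) = -2*exp(-2*t/5)
  Var(X_t) = (6)^2 * (1 - exp(-2*2/5 t)) / (2 * 2/5) = 45 - 45*exp(-4*t/5).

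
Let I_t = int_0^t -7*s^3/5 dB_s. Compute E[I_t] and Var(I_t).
E[I_t] = 0; Var(I_t) = 7*t^7/25

The Itô integral of a deterministic integrand f(s) has mean 0 because each increment f(s) * (B_{s+ds} - B_s) has mean 0. By the Itô isometry:
  Var( int_0^t f(s) dB_s ) = E[ (int_0^t f(s) dB_s)^2 ] = int_0^t f(s)^2 ds.
Here f(s) = -7*s^3/5, so f(s)^2 = 49*s^6/25. Integrate:
  int_0^t (49*s^6/25) ds = 7*t^7/25.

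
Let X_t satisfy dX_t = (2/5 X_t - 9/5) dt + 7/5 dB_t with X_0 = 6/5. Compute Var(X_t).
Var(X_t) = 49*exp(4*t/5)/20 - 49/20

The variance V(t) = Var(X_t) satisfies V'(t) = 2 a V(t) + c^2 with V(0) = 0 (drift coefficient is linear in X, diffusion is constant). With a = 2/5, c = 7/5, the solution is
  V(t) = (c^2 / (2 a)) * (exp(2 a t) - 1)
       = ((7/5)^2 / (2*(2/5))) * (exp((4/5) t) - 1)
       = 49*exp(4*t/5)/20 - 49/20.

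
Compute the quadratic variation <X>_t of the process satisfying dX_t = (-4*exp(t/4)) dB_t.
<X>_t = 32*exp(t/2) - 32

For an Itô process dX_t = a(t) dt + b(t) dB_t, the quadratic variation is <X>_t = int_0^t b(s)^2 ds (the drift term does not contribute). Here b(s) = -4*exp(s/4), so
  b(s)^2 = 16*exp(s/2).
Integrating from 0 to t:
  <X>_t = int_0^t (16*exp(s/2)) ds = 32*exp(t/2) - 32.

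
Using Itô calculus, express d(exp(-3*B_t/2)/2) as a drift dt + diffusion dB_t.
d(exp(-3*B_t/2)/2) = (9*exp(-3*B_t/2)/16) dt + (-3*exp(-3*B_t/2)/4) dB_t

Itô's formula for f(B_t) gives d f(B_t) = f'(B_t) dB_t + (1/2) f''(B_t) dt. Compute derivatives of f(x) = exp(-3*x/2)/2:
  f'(x)  = -3*exp(-3*x/2)/4
  f''(x) = 9*exp(-3*x/2)/8
Substitute x = B_t and multiply the f'' term by 1/2:
  drift     = (1/2) * (9*exp(-3*x/2)/8) evaluated at B_t = 9*exp(-3*B_t/2)/16
  diffusion = (-3*exp(-3*x/2)/4) evaluated at B_t = -3*exp(-3*B_t/2)/4
Therefore d(exp(-3*B_t/2)/2) = (9*exp(-3*B_t/2)/16) dt + (-3*exp(-3*B_t/2)/4) dB_t.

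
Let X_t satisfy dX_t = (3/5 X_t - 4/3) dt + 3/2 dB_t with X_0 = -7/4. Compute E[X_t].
E[X_t] = 20/9 - 143*exp(3*t/5)/36

Taking expectations and using E[dB_t] = 0, the mean m(t) = E[X_t] satisfies the ODE m'(t) = a m(t) + b with m(0) = x_0. With a = 3/5, b = -4/3, x_0 = -7/4, the solution is
  m(t) = x_0 * exp(a t) + (b/a) * (exp(a t) - 1)
       = (-7/4) * exp((3/5) t) + ((-4/3)/(3/5)) * (exp((3/5) t) - 1)
       = 20/9 - 143*exp(3*t/5)/36.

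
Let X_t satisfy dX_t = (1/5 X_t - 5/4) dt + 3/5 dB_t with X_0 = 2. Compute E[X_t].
E[X_t] = 25/4 - 17*exp(t/5)/4

Taking expectations and using E[dB_t] = 0, the mean m(t) = E[X_t] satisfies the ODE m'(t) = a m(t) + b with m(0) = x_0. With a = 1/5, b = -5/4, x_0 = 2, the solution is
  m(t) = x_0 * exp(a t) + (b/a) * (exp(a t) - 1)
       = 2 * exp((1/5) t) + ((-5/4)/(1/5)) * (exp((1/5) t) - 1)
       = 25/4 - 17*exp(t/5)/4.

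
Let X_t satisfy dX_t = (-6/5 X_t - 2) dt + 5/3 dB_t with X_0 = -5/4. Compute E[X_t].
E[X_t] = -5/3 + 5*exp(-6*t/5)/12

Taking expectations and using E[dB_t] = 0, the mean m(t) = E[X_t] satisfies the ODE m'(t) = a m(t) + b with m(0) = x_0. With a = -6/5, b = -2, x_0 = -5/4, the solution is
  m(t) = x_0 * exp(a t) + (b/a) * (exp(a t) - 1)
       = (-5/4) * exp((-6/5) t) + ((-2)/(-6/5)) * (exp((-6/5) t) - 1)
       = -5/3 + 5*exp(-6*t/5)/12.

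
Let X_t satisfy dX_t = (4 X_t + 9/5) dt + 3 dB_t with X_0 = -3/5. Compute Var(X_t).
Var(X_t) = 9*exp(8*t)/8 - 9/8

The variance V(t) = Var(X_t) satisfies V'(t) = 2 a V(t) + c^2 with V(0) = 0 (drift coefficient is linear in X, diffusion is constant). With a = 4, c = 3, the solution is
  V(t) = (c^2 / (2 a)) * (exp(2 a t) - 1)
       = (3^2 / (2*4)) * (exp(8 t) - 1)
       = 9*exp(8*t)/8 - 9/8.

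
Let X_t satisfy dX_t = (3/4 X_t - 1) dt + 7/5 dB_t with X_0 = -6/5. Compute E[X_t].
E[X_t] = 4/3 - 38*exp(3*t/4)/15

Taking expectations and using E[dB_t] = 0, the mean m(t) = E[X_t] satisfies the ODE m'(t) = a m(t) + b with m(0) = x_0. With a = 3/4, b = -1, x_0 = -6/5, the solution is
  m(t) = x_0 * exp(a t) + (b/a) * (exp(a t) - 1)
       = (-6/5) * exp((3/4) t) + ((-1)/(3/4)) * (exp((3/4) t) - 1)
       = 4/3 - 38*exp(3*t/4)/15.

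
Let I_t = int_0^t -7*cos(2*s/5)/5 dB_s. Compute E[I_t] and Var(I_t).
E[I_t] = 0; Var(I_t) = 49*t/50 + 49*sin(4*t/5)/40

The Itô integral of a deterministic integrand f(s) has mean 0 because each increment f(s) * (B_{s+ds} - B_s) has mean 0. By the Itô isometry:
  Var( int_0^t f(s) dB_s ) = E[ (int_0^t f(s) dB_s)^2 ] = int_0^t f(s)^2 ds.
Here f(s) = -7*cos(2*s/5)/5, so f(s)^2 = 49*cos(2*s/5)^2/25. Integrate:
  int_0^t (49*cos(2*s/5)^2/25) ds = 49*t/50 + 49*sin(4*t/5)/40.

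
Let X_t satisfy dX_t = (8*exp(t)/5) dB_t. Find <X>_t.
<X>_t = 32*exp(2*t)/25 - 32/25

For an Itô process dX_t = a(t) dt + b(t) dB_t, the quadratic variation is <X>_t = int_0^t b(s)^2 ds (the drift term does not contribute). Here b(s) = 8*exp(s)/5, so
  b(s)^2 = 64*exp(2*s)/25.
Integrating from 0 to t:
  <X>_t = int_0^t (64*exp(2*s)/25) ds = 32*exp(2*t)/25 - 32/25.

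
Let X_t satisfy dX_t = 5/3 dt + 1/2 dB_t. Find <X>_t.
<X>_t = t/4

For an Itô process dX_t = a(t) dt + b(t) dB_t, the quadratic variation is <X>_t = int_0^t b(s)^2 ds (the drift term does not contribute). Here b(s) = 1/2, so
  b(s)^2 = 1/4.
Integrating from 0 to t:
  <X>_t = int_0^t (1/4) ds = t/4.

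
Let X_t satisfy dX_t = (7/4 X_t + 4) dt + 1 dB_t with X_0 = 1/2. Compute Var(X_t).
Var(X_t) = 2*exp(7*t/2)/7 - 2/7

The variance V(t) = Var(X_t) satisfies V'(t) = 2 a V(t) + c^2 with V(0) = 0 (drift coefficient is linear in X, diffusion is constant). With a = 7/4, c = 1, the solution is
  V(t) = (c^2 / (2 a)) * (exp(2 a t) - 1)
       = (1^2 / (2*(7/4))) * (exp((7/2) t) - 1)
       = 2*exp(7*t/2)/7 - 2/7.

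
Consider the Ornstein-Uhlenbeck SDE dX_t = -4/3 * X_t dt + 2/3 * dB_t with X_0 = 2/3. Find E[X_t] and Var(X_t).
E[X_t] = 2*exp(-4*t/3)/3; Var(X_t) = 1/6 - exp(-8*t/3)/6

The OU SDE dX = -theta X dt + sigma dB admits the integrating factor exp(theta t): d(exp(theta t) X_t) = sigma exp(theta t) dB_t. Integrating from 0 to t:
  X_t = x_0 * exp(-theta t) + sigma * int_0^t exp(-theta (t-s)) dB_s.
The Itô integral has mean 0 and (by the Itô isometry) variance sigma^2 * int_0^t exp(-2 theta (t - s)) ds = sigma^2 * (1 - exp(-2 theta t)) / (2 theta).
With theta = 4/3, sigma = 2/3, x_0 = 2/3:
  E[X_t] = 2/3 * exp(-4/3 t) = 2*exp(-4*t/3)/3
  Var(X_t) = (2/3)^2 * (1 - exp(-2*4/3 t)) / (2 * 4/3) = 1/6 - exp(-8*t/3)/6.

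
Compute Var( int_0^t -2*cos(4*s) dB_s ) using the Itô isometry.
Var = 2*t + sin(4*t)*cos(4*t)/2

The Itô integral of a deterministic integrand f(s) has mean 0 because each increment f(s) * (B_{s+ds} - B_s) has mean 0. By the Itô isometry:
  Var( int_0^t f(s) dB_s ) = E[ (int_0^t f(s) dB_s)^2 ] = int_0^t f(s)^2 ds.
Here f(s) = -2*cos(4*s), so f(s)^2 = 4*cos(4*s)^2. Integrate:
  int_0^t (4*cos(4*s)^2) ds = 2*t + sin(4*t)*cos(4*t)/2.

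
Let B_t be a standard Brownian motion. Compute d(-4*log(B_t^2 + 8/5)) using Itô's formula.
d(-4*log(B_t^2 + 8/5)) = (20*(5*B_t^2 - 8)/(5*B_t^2 + 8)^2) dt + (-40*B_t/(5*B_t^2 + 8)) dB_t

Itô's formula for f(B_t) gives d f(B_t) = f'(B_t) dB_t + (1/2) f''(B_t) dt. Compute derivatives of f(x) = -4*log(x^2 + 8/5):
  f'(x)  = -40*x/(5*x^2 + 8)
  f''(x) = 40*(5*x^2 - 8)/(5*x^2 + 8)^2
Substitute x = B_t and multiply the f'' term by 1/2:
  drift     = (1/2) * (40*(5*x^2 - 8)/(5*x^2 + 8)^2) evaluated at B_t = 20*(5*B_t^2 - 8)/(5*B_t^2 + 8)^2
  diffusion = (-40*x/(5*x^2 + 8)) evaluated at B_t = -40*B_t/(5*B_t^2 + 8)
Therefore d(-4*log(B_t^2 + 8/5)) = (20*(5*B_t^2 - 8)/(5*B_t^2 + 8)^2) dt + (-40*B_t/(5*B_t^2 + 8)) dB_t.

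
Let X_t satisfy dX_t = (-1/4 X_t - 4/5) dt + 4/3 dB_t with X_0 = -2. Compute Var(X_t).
Var(X_t) = 32/9 - 32*exp(-t/2)/9

The variance V(t) = Var(X_t) satisfies V'(t) = 2 a V(t) + c^2 with V(0) = 0 (drift coefficient is linear in X, diffusion is constant). With a = -1/4, c = 4/3, the solution is
  V(t) = (c^2 / (2 a)) * (exp(2 a t) - 1)
       = ((4/3)^2 / (2*(-1/4))) * (exp((-1/2) t) - 1)
       = 32/9 - 32*exp(-t/2)/9.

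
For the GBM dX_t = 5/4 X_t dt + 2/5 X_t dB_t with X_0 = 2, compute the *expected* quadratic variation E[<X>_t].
E[<X>_t] = 32*exp(133*t/50)/133 - 32/133

<X>_t = int_0^t ((2/5) * X_s)^2 ds. Taking expectation inside the integral: E[<X>_t] = (2/5)^2 * int_0^t E[X_s^2] ds. For GBM, E[X_s^2] = x_0^2 * exp((2 mu + sigma^2) s). Integrating:
  E[<X>_t] = (2/5)^2 * 2^2 * (exp((2*(5/4) + (2/5)^2) t) - 1) / (2*(5/4) + (2/5)^2)
           = (2/5)^2 * 2^2 * (exp((133/50) t) - 1) / (133/50) = 32*exp(133*t/50)/133 - 32/133.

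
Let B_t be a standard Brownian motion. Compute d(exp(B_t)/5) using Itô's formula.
d(exp(B_t)/5) = (exp(B_t)/10) dt + (exp(B_t)/5) dB_t

Itô's formula for f(B_t) gives d f(B_t) = f'(B_t) dB_t + (1/2) f''(B_t) dt. Compute derivatives of f(x) = exp(x)/5:
  f'(x)  = exp(x)/5
  f''(x) = exp(x)/5
Substitute x = B_t and multiply the f'' term by 1/2:
  drift     = (1/2) * (exp(x)/5) evaluated at B_t = exp(B_t)/10
  diffusion = (exp(x)/5) evaluated at B_t = exp(B_t)/5
Therefore d(exp(B_t)/5) = (exp(B_t)/10) dt + (exp(B_t)/5) dB_t.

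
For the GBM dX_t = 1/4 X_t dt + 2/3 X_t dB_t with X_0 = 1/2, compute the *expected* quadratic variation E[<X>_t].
E[<X>_t] = 2*exp(17*t/18)/17 - 2/17

<X>_t = int_0^t ((2/3) * X_s)^2 ds. Taking expectation inside the integral: E[<X>_t] = (2/3)^2 * int_0^t E[X_s^2] ds. For GBM, E[X_s^2] = x_0^2 * exp((2 mu + sigma^2) s). Integrating:
  E[<X>_t] = (2/3)^2 * (1/2)^2 * (exp((2*(1/4) + (2/3)^2) t) - 1) / (2*(1/4) + (2/3)^2)
           = (2/3)^2 * (1/2)^2 * (exp((17/18) t) - 1) / (17/18) = 2*exp(17*t/18)/17 - 2/17.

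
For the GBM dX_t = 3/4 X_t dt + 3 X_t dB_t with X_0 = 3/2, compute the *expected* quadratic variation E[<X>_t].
E[<X>_t] = 27*exp(21*t/2)/14 - 27/14

<X>_t = int_0^t (3 * X_s)^2 ds. Taking expectation inside the integral: E[<X>_t] = 3^2 * int_0^t E[X_s^2] ds. For GBM, E[X_s^2] = x_0^2 * exp((2 mu + sigma^2) s). Integrating:
  E[<X>_t] = 3^2 * (3/2)^2 * (exp((2*(3/4) + 3^2) t) - 1) / (2*(3/4) + 3^2)
           = 3^2 * (3/2)^2 * (exp((21/2) t) - 1) / (21/2) = 27*exp(21*t/2)/14 - 27/14.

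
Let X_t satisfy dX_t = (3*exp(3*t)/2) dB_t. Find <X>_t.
<X>_t = 3*exp(6*t)/8 - 3/8

For an Itô process dX_t = a(t) dt + b(t) dB_t, the quadratic variation is <X>_t = int_0^t b(s)^2 ds (the drift term does not contribute). Here b(s) = 3*exp(3*s)/2, so
  b(s)^2 = 9*exp(6*s)/4.
Integrating from 0 to t:
  <X>_t = int_0^t (9*exp(6*s)/4) ds = 3*exp(6*t)/8 - 3/8.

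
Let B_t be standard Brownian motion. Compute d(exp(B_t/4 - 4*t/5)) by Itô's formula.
d(exp(B_t/4 - 4*t/5)) = (-123*exp(B_t/4 - 4*t/5)/160) dt + (exp(B_t/4 - 4*t/5)/4) dB_t

Itô's formula for f(t, x): d f(t, B_t) = (f_t + (1/2) f_xx) dt + f_x dB_t. Compute partials of f(t, x) = exp(-4*t/5 + x/4):
  f_t(t,x)  = -4*exp(-4*t/5 + x/4)/5
  f_x(t,x)  = exp(-4*t/5 + x/4)/4
  f_xx(t,x) = exp(-4*t/5 + x/4)/16
Assemble drift = f_t + (1/2) f_xx = -123*exp(-4*t/5 + x/4)/160 and diffusion = f_x = exp(-4*t/5 + x/4)/4. Substituting x = B_t:
  d(exp(B_t/4 - 4*t/5)) = (-123*exp(B_t/4 - 4*t/5)/160) dt + (exp(B_t/4 - 4*t/5)/4) dB_t.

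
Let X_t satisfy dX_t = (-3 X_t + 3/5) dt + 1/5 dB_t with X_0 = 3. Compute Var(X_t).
Var(X_t) = 1/150 - exp(-6*t)/150

The variance V(t) = Var(X_t) satisfies V'(t) = 2 a V(t) + c^2 with V(0) = 0 (drift coefficient is linear in X, diffusion is constant). With a = -3, c = 1/5, the solution is
  V(t) = (c^2 / (2 a)) * (exp(2 a t) - 1)
       = ((1/5)^2 / (2*(-3))) * (exp((-6) t) - 1)
       = 1/150 - exp(-6*t)/150.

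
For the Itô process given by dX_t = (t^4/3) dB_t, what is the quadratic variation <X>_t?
<X>_t = t^9/81

For an Itô process dX_t = a(t) dt + b(t) dB_t, the quadratic variation is <X>_t = int_0^t b(s)^2 ds (the drift term does not contribute). Here b(s) = s^4/3, so
  b(s)^2 = s^8/9.
Integrating from 0 to t:
  <X>_t = int_0^t (s^8/9) ds = t^9/81.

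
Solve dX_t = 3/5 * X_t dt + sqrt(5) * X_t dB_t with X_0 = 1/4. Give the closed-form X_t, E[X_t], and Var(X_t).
X_t = 1/4 * exp((-19/10) t + (sqrt(5)) B_t); E[X_t] = exp(3*t/5)/4; Var(X_t) = (exp(5*t) - 1)*exp(6*t/5)/16

For GBM dX = mu X dt + sigma X dB with X_0 = x_0, apply Itô to Y = log X: dY = (mu - sigma^2/2) dt + sigma dB, so Y_t = log(x_0) + (mu - sigma^2/2) t + sigma B_t and hence X_t = x_0 * exp((mu - sigma^2/2) t + sigma B_t).
With mu = 3/5, sigma = sqrt(5), x_0 = 1/4, this gives:
  X_t = 1/4 * exp((-19/10) * t + (sqrt(5)) * B_t).
Since sigma*B_t ~ Normal(0, sigma^2 t), E[exp(sigma*B_t)] = exp(sigma^2 t / 2); so E[X_t] = x_0 * exp((mu - sigma^2/2) t) * exp(sigma^2 t / 2) = x_0 * exp(mu t) = exp(3*t/5)/4.
Var(X_t) = E[X_t^2] - (E[X_t])^2 = x_0^2 * exp(2 mu t) * (exp(sigma^2 t) - 1) = (exp(5*t) - 1)*exp(6*t/5)/16.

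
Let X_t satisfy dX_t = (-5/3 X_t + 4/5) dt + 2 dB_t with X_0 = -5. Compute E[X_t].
E[X_t] = 12/25 - 137*exp(-5*t/3)/25

Taking expectations and using E[dB_t] = 0, the mean m(t) = E[X_t] satisfies the ODE m'(t) = a m(t) + b with m(0) = x_0. With a = -5/3, b = 4/5, x_0 = -5, the solution is
  m(t) = x_0 * exp(a t) + (b/a) * (exp(a t) - 1)
       = (-5) * exp((-5/3) t) + ((4/5)/(-5/3)) * (exp((-5/3) t) - 1)
       = 12/25 - 137*exp(-5*t/3)/25.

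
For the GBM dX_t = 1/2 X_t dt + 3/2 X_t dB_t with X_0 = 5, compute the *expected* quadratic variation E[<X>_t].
E[<X>_t] = 225*exp(13*t/4)/13 - 225/13

<X>_t = int_0^t ((3/2) * X_s)^2 ds. Taking expectation inside the integral: E[<X>_t] = (3/2)^2 * int_0^t E[X_s^2] ds. For GBM, E[X_s^2] = x_0^2 * exp((2 mu + sigma^2) s). Integrating:
  E[<X>_t] = (3/2)^2 * 5^2 * (exp((2*(1/2) + (3/2)^2) t) - 1) / (2*(1/2) + (3/2)^2)
           = (3/2)^2 * 5^2 * (exp((13/4) t) - 1) / (13/4) = 225*exp(13*t/4)/13 - 225/13.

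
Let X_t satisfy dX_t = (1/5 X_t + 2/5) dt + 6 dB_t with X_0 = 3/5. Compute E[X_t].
E[X_t] = 13*exp(t/5)/5 - 2

Taking expectations and using E[dB_t] = 0, the mean m(t) = E[X_t] satisfies the ODE m'(t) = a m(t) + b with m(0) = x_0. With a = 1/5, b = 2/5, x_0 = 3/5, the solution is
  m(t) = x_0 * exp(a t) + (b/a) * (exp(a t) - 1)
       = (3/5) * exp((1/5) t) + ((2/5)/(1/5)) * (exp((1/5) t) - 1)
       = 13*exp(t/5)/5 - 2.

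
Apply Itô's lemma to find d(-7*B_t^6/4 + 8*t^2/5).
d(-7*B_t^6/4 + 8*t^2/5) = (-105*B_t^4/4 + 16*t/5) dt + (-21*B_t^5/2) dB_t

Itô's formula for f(t, x): d f(t, B_t) = (f_t + (1/2) f_xx) dt + f_x dB_t. Compute partials of f(t, x) = 8*t^2/5 - 7*x^6/4:
  f_t(t,x)  = 16*t/5
  f_x(t,x)  = -21*x^5/2
  f_xx(t,x) = -105*x^4/2
Assemble drift = f_t + (1/2) f_xx = 16*t/5 - 105*x^4/4 and diffusion = f_x = -21*x^5/2. Substituting x = B_t:
  d(-7*B_t^6/4 + 8*t^2/5) = (-105*B_t^4/4 + 16*t/5) dt + (-21*B_t^5/2) dB_t.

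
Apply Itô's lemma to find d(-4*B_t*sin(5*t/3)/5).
d(-4*B_t*sin(5*t/3)/5) = (-4*B_t*cos(5*t/3)/3) dt + (-4*sin(5*t/3)/5) dB_t

Itô's formula for f(t, x): d f(t, B_t) = (f_t + (1/2) f_xx) dt + f_x dB_t. Compute partials of f(t, x) = -4*x*sin(5*t/3)/5:
  f_t(t,x)  = -4*x*cos(5*t/3)/3
  f_x(t,x)  = -4*sin(5*t/3)/5
  f_xx(t,x) = 0
Assemble drift = f_t + (1/2) f_xx = -4*x*cos(5*t/3)/3 and diffusion = f_x = -4*sin(5*t/3)/5. Substituting x = B_t:
  d(-4*B_t*sin(5*t/3)/5) = (-4*B_t*cos(5*t/3)/3) dt + (-4*sin(5*t/3)/5) dB_t.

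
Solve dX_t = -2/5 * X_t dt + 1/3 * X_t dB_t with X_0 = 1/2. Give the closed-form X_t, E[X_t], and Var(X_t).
X_t = 1/2 * exp((-41/90) t + (1/3) B_t); E[X_t] = exp(-2*t/5)/2; Var(X_t) = (exp(t/9) - 1)*exp(-4*t/5)/4

For GBM dX = mu X dt + sigma X dB with X_0 = x_0, apply Itô to Y = log X: dY = (mu - sigma^2/2) dt + sigma dB, so Y_t = log(x_0) + (mu - sigma^2/2) t + sigma B_t and hence X_t = x_0 * exp((mu - sigma^2/2) t + sigma B_t).
With mu = -2/5, sigma = 1/3, x_0 = 1/2, this gives:
  X_t = 1/2 * exp((-41/90) * t + (1/3) * B_t).
Since sigma*B_t ~ Normal(0, sigma^2 t), E[exp(sigma*B_t)] = exp(sigma^2 t / 2); so E[X_t] = x_0 * exp((mu - sigma^2/2) t) * exp(sigma^2 t / 2) = x_0 * exp(mu t) = exp(-2*t/5)/2.
Var(X_t) = E[X_t^2] - (E[X_t])^2 = x_0^2 * exp(2 mu t) * (exp(sigma^2 t) - 1) = (exp(t/9) - 1)*exp(-4*t/5)/4.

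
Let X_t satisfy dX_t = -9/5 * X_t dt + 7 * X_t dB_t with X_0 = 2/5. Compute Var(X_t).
Var(X_t) = (4*exp(49*t) - 4)*exp(-18*t/5)/25

For GBM dX = mu X dt + sigma X dB with X_0 = x_0, apply Itô to Y = log X: dY = (mu - sigma^2/2) dt + sigma dB, so Y_t = log(x_0) + (mu - sigma^2/2) t + sigma B_t and hence X_t = x_0 * exp((mu - sigma^2/2) t + sigma B_t).
With mu = -9/5, sigma = 7, x_0 = 2/5, this gives:
  X_t = 2/5 * exp((-263/10) * t + (7) * B_t).
Since sigma*B_t ~ Normal(0, sigma^2 t), E[exp(sigma*B_t)] = exp(sigma^2 t / 2); so E[X_t] = x_0 * exp((mu - sigma^2/2) t) * exp(sigma^2 t / 2) = x_0 * exp(mu t) = 2*exp(-9*t/5)/5.
Var(X_t) = E[X_t^2] - (E[X_t])^2 = x_0^2 * exp(2 mu t) * (exp(sigma^2 t) - 1) = (4*exp(49*t) - 4)*exp(-18*t/5)/25.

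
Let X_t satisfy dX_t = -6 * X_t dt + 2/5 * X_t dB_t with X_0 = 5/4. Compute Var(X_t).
Var(X_t) = (25*exp(4*t/25) - 25)*exp(-12*t)/16

For GBM dX = mu X dt + sigma X dB with X_0 = x_0, apply Itô to Y = log X: dY = (mu - sigma^2/2) dt + sigma dB, so Y_t = log(x_0) + (mu - sigma^2/2) t + sigma B_t and hence X_t = x_0 * exp((mu - sigma^2/2) t + sigma B_t).
With mu = -6, sigma = 2/5, x_0 = 5/4, this gives:
  X_t = 5/4 * exp((-152/25) * t + (2/5) * B_t).
Since sigma*B_t ~ Normal(0, sigma^2 t), E[exp(sigma*B_t)] = exp(sigma^2 t / 2); so E[X_t] = x_0 * exp((mu - sigma^2/2) t) * exp(sigma^2 t / 2) = x_0 * exp(mu t) = 5*exp(-6*t)/4.
Var(X_t) = E[X_t^2] - (E[X_t])^2 = x_0^2 * exp(2 mu t) * (exp(sigma^2 t) - 1) = (25*exp(4*t/25) - 25)*exp(-12*t)/16.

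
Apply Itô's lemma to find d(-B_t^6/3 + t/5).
d(-B_t^6/3 + t/5) = (1/5 - 5*B_t^4) dt + (-2*B_t^5) dB_t

Itô's formula for f(t, x): d f(t, B_t) = (f_t + (1/2) f_xx) dt + f_x dB_t. Compute partials of f(t, x) = t/5 - x^6/3:
  f_t(t,x)  = 1/5
  f_x(t,x)  = -2*x^5
  f_xx(t,x) = -10*x^4
Assemble drift = f_t + (1/2) f_xx = 1/5 - 5*x^4 and diffusion = f_x = -2*x^5. Substituting x = B_t:
  d(-B_t^6/3 + t/5) = (1/5 - 5*B_t^4) dt + (-2*B_t^5) dB_t.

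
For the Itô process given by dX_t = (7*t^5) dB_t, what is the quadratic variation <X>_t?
<X>_t = 49*t^11/11

For an Itô process dX_t = a(t) dt + b(t) dB_t, the quadratic variation is <X>_t = int_0^t b(s)^2 ds (the drift term does not contribute). Here b(s) = 7*s^5, so
  b(s)^2 = 49*s^10.
Integrating from 0 to t:
  <X>_t = int_0^t (49*s^10) ds = 49*t^11/11.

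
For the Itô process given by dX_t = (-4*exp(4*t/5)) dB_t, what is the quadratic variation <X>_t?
<X>_t = 10*exp(8*t/5) - 10

For an Itô process dX_t = a(t) dt + b(t) dB_t, the quadratic variation is <X>_t = int_0^t b(s)^2 ds (the drift term does not contribute). Here b(s) = -4*exp(4*s/5), so
  b(s)^2 = 16*exp(8*s/5).
Integrating from 0 to t:
  <X>_t = int_0^t (16*exp(8*s/5)) ds = 10*exp(8*t/5) - 10.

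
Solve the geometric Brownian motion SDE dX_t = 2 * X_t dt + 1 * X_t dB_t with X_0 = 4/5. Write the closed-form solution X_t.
X_t = 4/5 * exp((3/2) * t + (1) * B_t)

For GBM dX = mu X dt + sigma X dB with X_0 = x_0, apply Itô to Y = log X: dY = (mu - sigma^2/2) dt + sigma dB, so Y_t = log(x_0) + (mu - sigma^2/2) t + sigma B_t and hence X_t = x_0 * exp((mu - sigma^2/2) t + sigma B_t).
With mu = 2, sigma = 1, x_0 = 4/5, this gives:
  X_t = 4/5 * exp((3/2) * t + (1) * B_t).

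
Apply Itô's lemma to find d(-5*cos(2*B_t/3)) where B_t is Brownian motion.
d(-5*cos(2*B_t/3)) = (10*cos(2*B_t/3)/9) dt + (10*sin(2*B_t/3)/3) dB_t

Itô's formula for f(B_t) gives d f(B_t) = f'(B_t) dB_t + (1/2) f''(B_t) dt. Compute derivatives of f(x) = -5*cos(2*x/3):
  f'(x)  = 10*sin(2*x/3)/3
  f''(x) = 20*cos(2*x/3)/9
Substitute x = B_t and multiply the f'' term by 1/2:
  drift     = (1/2) * (20*cos(2*x/3)/9) evaluated at B_t = 10*cos(2*B_t/3)/9
  diffusion = (10*sin(2*x/3)/3) evaluated at B_t = 10*sin(2*B_t/3)/3
Therefore d(-5*cos(2*B_t/3)) = (10*cos(2*B_t/3)/9) dt + (10*sin(2*B_t/3)/3) dB_t.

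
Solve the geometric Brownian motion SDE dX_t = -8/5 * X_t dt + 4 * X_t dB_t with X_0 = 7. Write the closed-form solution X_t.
X_t = 7 * exp((-48/5) * t + (4) * B_t)

For GBM dX = mu X dt + sigma X dB with X_0 = x_0, apply Itô to Y = log X: dY = (mu - sigma^2/2) dt + sigma dB, so Y_t = log(x_0) + (mu - sigma^2/2) t + sigma B_t and hence X_t = x_0 * exp((mu - sigma^2/2) t + sigma B_t).
With mu = -8/5, sigma = 4, x_0 = 7, this gives:
  X_t = 7 * exp((-48/5) * t + (4) * B_t).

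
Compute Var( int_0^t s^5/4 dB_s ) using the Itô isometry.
Var = t^11/176

The Itô integral of a deterministic integrand f(s) has mean 0 because each increment f(s) * (B_{s+ds} - B_s) has mean 0. By the Itô isometry:
  Var( int_0^t f(s) dB_s ) = E[ (int_0^t f(s) dB_s)^2 ] = int_0^t f(s)^2 ds.
Here f(s) = s^5/4, so f(s)^2 = s^10/16. Integrate:
  int_0^t (s^10/16) ds = t^11/176.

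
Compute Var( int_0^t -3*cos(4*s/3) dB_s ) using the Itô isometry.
Var = 9*t/2 + 27*sin(4*t/3)*cos(4*t/3)/8

The Itô integral of a deterministic integrand f(s) has mean 0 because each increment f(s) * (B_{s+ds} - B_s) has mean 0. By the Itô isometry:
  Var( int_0^t f(s) dB_s ) = E[ (int_0^t f(s) dB_s)^2 ] = int_0^t f(s)^2 ds.
Here f(s) = -3*cos(4*s/3), so f(s)^2 = 9*cos(4*s/3)^2. Integrate:
  int_0^t (9*cos(4*s/3)^2) ds = 9*t/2 + 27*sin(4*t/3)*cos(4*t/3)/8.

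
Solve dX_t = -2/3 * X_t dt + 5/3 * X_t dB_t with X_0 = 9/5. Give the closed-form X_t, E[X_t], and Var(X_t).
X_t = 9/5 * exp((-37/18) t + (5/3) B_t); E[X_t] = 9*exp(-2*t/3)/5; Var(X_t) = (81*exp(25*t/9) - 81)*exp(-4*t/3)/25

For GBM dX = mu X dt + sigma X dB with X_0 = x_0, apply Itô to Y = log X: dY = (mu - sigma^2/2) dt + sigma dB, so Y_t = log(x_0) + (mu - sigma^2/2) t + sigma B_t and hence X_t = x_0 * exp((mu - sigma^2/2) t + sigma B_t).
With mu = -2/3, sigma = 5/3, x_0 = 9/5, this gives:
  X_t = 9/5 * exp((-37/18) * t + (5/3) * B_t).
Since sigma*B_t ~ Normal(0, sigma^2 t), E[exp(sigma*B_t)] = exp(sigma^2 t / 2); so E[X_t] = x_0 * exp((mu - sigma^2/2) t) * exp(sigma^2 t / 2) = x_0 * exp(mu t) = 9*exp(-2*t/3)/5.
Var(X_t) = E[X_t^2] - (E[X_t])^2 = x_0^2 * exp(2 mu t) * (exp(sigma^2 t) - 1) = (81*exp(25*t/9) - 81)*exp(-4*t/3)/25.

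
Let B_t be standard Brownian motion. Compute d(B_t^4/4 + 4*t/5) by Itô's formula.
d(B_t^4/4 + 4*t/5) = (3*B_t^2/2 + 4/5) dt + (B_t^3) dB_t

Itô's formula for f(t, x): d f(t, B_t) = (f_t + (1/2) f_xx) dt + f_x dB_t. Compute partials of f(t, x) = 4*t/5 + x^4/4:
  f_t(t,x)  = 4/5
  f_x(t,x)  = x^3
  f_xx(t,x) = 3*x^2
Assemble drift = f_t + (1/2) f_xx = 3*x^2/2 + 4/5 and diffusion = f_x = x^3. Substituting x = B_t:
  d(B_t^4/4 + 4*t/5) = (3*B_t^2/2 + 4/5) dt + (B_t^3) dB_t.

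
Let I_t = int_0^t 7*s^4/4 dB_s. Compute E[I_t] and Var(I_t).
E[I_t] = 0; Var(I_t) = 49*t^9/144

The Itô integral of a deterministic integrand f(s) has mean 0 because each increment f(s) * (B_{s+ds} - B_s) has mean 0. By the Itô isometry:
  Var( int_0^t f(s) dB_s ) = E[ (int_0^t f(s) dB_s)^2 ] = int_0^t f(s)^2 ds.
Here f(s) = 7*s^4/4, so f(s)^2 = 49*s^8/16. Integrate:
  int_0^t (49*s^8/16) ds = 49*t^9/144.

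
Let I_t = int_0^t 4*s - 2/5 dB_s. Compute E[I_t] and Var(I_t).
E[I_t] = 0; Var(I_t) = 4*t*(100*t^2 - 30*t + 3)/75

The Itô integral of a deterministic integrand f(s) has mean 0 because each increment f(s) * (B_{s+ds} - B_s) has mean 0. By the Itô isometry:
  Var( int_0^t f(s) dB_s ) = E[ (int_0^t f(s) dB_s)^2 ] = int_0^t f(s)^2 ds.
Here f(s) = 4*s - 2/5, so f(s)^2 = 4*(10*s - 1)^2/25. Integrate:
  int_0^t (4*(10*s - 1)^2/25) ds = 4*t*(100*t^2 - 30*t + 3)/75.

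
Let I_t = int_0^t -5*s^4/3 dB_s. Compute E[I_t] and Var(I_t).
E[I_t] = 0; Var(I_t) = 25*t^9/81

The Itô integral of a deterministic integrand f(s) has mean 0 because each increment f(s) * (B_{s+ds} - B_s) has mean 0. By the Itô isometry:
  Var( int_0^t f(s) dB_s ) = E[ (int_0^t f(s) dB_s)^2 ] = int_0^t f(s)^2 ds.
Here f(s) = -5*s^4/3, so f(s)^2 = 25*s^8/9. Integrate:
  int_0^t (25*s^8/9) ds = 25*t^9/81.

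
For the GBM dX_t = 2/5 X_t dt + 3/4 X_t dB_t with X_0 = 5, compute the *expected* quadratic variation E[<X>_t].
E[<X>_t] = 1125*exp(109*t/80)/109 - 1125/109

<X>_t = int_0^t ((3/4) * X_s)^2 ds. Taking expectation inside the integral: E[<X>_t] = (3/4)^2 * int_0^t E[X_s^2] ds. For GBM, E[X_s^2] = x_0^2 * exp((2 mu + sigma^2) s). Integrating:
  E[<X>_t] = (3/4)^2 * 5^2 * (exp((2*(2/5) + (3/4)^2) t) - 1) / (2*(2/5) + (3/4)^2)
           = (3/4)^2 * 5^2 * (exp((109/80) t) - 1) / (109/80) = 1125*exp(109*t/80)/109 - 1125/109.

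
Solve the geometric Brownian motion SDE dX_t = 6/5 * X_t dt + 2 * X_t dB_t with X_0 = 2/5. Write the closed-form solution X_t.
X_t = 2/5 * exp((-4/5) * t + (2) * B_t)

For GBM dX = mu X dt + sigma X dB with X_0 = x_0, apply Itô to Y = log X: dY = (mu - sigma^2/2) dt + sigma dB, so Y_t = log(x_0) + (mu - sigma^2/2) t + sigma B_t and hence X_t = x_0 * exp((mu - sigma^2/2) t + sigma B_t).
With mu = 6/5, sigma = 2, x_0 = 2/5, this gives:
  X_t = 2/5 * exp((-4/5) * t + (2) * B_t).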